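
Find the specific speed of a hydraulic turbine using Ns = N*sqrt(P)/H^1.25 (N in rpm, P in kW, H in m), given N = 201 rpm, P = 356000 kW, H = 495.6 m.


Ns = 201 * 356000^0.5 / 495.6^1.25 = 51.2870


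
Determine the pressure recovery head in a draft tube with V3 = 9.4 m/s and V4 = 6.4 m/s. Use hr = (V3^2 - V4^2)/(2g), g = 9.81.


hr = (9.4^2 - 6.4^2) / (2*9.81) = 2.4159 m


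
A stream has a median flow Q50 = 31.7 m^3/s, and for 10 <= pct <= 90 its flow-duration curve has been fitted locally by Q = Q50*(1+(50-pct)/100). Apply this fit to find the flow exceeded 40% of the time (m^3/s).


Q = 31.7 * (1 + (50 - 40)/100) = 34.8700 m^3/s


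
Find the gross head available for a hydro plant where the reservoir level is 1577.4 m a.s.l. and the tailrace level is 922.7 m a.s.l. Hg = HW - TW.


Hg = 1577.4 - 922.7 = 654.7000 m


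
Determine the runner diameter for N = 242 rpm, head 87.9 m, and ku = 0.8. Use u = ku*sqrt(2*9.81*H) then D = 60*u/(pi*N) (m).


u = 0.8 * sqrt(2*9.81*87.9) = 33.2226 m/s
D = 60 * 33.2226 / (pi * 242) = 2.6219 m


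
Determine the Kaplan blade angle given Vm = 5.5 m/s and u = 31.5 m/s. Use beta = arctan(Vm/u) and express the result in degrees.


beta = arctan(5.5 / 31.5) = 9.9042 degrees


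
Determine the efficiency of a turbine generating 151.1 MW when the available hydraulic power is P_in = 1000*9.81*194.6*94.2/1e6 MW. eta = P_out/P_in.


P_in = 1000 * 9.81 * 194.6 * 94.2 / 1e6 = 179.8302 MW
eta = 151.1 / 179.8302 = 0.8402


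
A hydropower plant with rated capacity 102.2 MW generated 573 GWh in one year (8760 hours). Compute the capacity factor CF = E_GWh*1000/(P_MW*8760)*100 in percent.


CF = 573 * 1000 / (102.2 * 8760) * 100 = 64.0029 %


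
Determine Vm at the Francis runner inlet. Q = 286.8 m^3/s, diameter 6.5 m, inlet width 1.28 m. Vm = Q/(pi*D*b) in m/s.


Vm = 286.8 / (pi * 6.5 * 1.28) = 10.9725 m/s


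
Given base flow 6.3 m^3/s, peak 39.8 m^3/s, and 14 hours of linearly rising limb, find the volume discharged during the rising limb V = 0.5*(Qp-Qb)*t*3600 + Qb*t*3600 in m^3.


V = 0.5*(39.8 - 6.3)*14*3600 + 6.3*14*3600 = 1.1617e+06 m^3


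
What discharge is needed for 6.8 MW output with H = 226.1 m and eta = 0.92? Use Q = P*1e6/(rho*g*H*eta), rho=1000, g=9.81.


Q = 6.8 * 1e6 / (1000 * 9.81 * 226.1 * 0.92) = 3.3324 m^3/s


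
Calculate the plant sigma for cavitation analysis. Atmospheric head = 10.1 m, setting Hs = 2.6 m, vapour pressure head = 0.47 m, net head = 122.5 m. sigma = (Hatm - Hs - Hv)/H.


sigma = (10.1 - 2.6 - 0.47) / 122.5 = 0.0574


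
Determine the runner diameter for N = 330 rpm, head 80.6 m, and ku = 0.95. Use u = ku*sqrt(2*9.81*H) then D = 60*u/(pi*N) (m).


u = 0.95 * sqrt(2*9.81*80.6) = 37.7781 m/s
D = 60 * 37.7781 / (pi * 330) = 2.1864 m


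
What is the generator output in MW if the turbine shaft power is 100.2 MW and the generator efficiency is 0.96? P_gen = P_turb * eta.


P_gen = 100.2 * 0.96 = 96.1920 MW


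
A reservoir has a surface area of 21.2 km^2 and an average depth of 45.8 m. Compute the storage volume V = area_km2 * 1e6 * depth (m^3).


V = 21.2 * 1e6 * 45.8 = 9.7096e+08 m^3


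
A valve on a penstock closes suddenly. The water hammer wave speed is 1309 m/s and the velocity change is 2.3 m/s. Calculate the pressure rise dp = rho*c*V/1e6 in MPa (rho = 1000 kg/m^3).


dp = 1000 * 1309 * 2.3 / 1e6 = 3.0107 MPa


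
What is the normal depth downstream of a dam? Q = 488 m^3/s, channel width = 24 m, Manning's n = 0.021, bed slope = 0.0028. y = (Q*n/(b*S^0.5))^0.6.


y = (488 * 0.021 / (24 * 0.0028^0.5))^0.6 = 3.5003 m


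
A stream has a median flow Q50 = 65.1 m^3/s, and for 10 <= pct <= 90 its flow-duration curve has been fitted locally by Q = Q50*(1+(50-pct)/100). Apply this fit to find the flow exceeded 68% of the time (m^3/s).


Q = 65.1 * (1 + (50 - 68)/100) = 53.3820 m^3/s


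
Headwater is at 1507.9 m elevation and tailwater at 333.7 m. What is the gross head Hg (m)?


Hg = 1507.9 - 333.7 = 1174.2000 m


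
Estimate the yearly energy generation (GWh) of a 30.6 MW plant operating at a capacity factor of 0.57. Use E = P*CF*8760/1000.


E = 30.6 * 0.57 * 8760 / 1000 = 152.7919 GWh


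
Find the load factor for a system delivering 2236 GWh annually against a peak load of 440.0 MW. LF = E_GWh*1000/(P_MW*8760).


LF = 2236 * 1000 / (440.0 * 8760) = 0.5801


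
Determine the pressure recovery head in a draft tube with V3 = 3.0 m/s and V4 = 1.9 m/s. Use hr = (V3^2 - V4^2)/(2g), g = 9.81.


hr = (3.0^2 - 1.9^2) / (2*9.81) = 0.2747 m


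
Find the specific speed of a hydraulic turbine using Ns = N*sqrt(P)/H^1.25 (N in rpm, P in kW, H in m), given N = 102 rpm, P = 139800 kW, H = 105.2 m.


Ns = 102 * 139800^0.5 / 105.2^1.25 = 113.1968


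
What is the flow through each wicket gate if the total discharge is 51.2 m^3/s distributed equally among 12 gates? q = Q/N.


q = 51.2 / 12 = 4.2667 m^3/s


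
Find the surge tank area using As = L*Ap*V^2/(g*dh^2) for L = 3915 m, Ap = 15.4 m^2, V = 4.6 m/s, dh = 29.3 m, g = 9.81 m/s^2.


As = 3915 * 15.4 * 4.6^2 / (9.81 * 29.3^2) = 151.4830 m^2


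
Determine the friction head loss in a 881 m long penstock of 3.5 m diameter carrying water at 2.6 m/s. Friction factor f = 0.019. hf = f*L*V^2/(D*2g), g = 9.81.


hf = 0.019 * 881 * 2.6^2 / (3.5 * 2 * 9.81) = 1.6478 m


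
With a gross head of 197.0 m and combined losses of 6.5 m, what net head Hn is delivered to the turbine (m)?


Hn = 197.0 - 6.5 = 190.5000 m


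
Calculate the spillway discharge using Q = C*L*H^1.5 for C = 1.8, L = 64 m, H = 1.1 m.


Q = 1.8 * 64 * 1.1^1.5 = 132.9051 m^3/s


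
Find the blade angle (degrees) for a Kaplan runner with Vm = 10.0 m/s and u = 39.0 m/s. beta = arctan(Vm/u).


beta = arctan(10.0 / 39.0) = 14.3814 degrees


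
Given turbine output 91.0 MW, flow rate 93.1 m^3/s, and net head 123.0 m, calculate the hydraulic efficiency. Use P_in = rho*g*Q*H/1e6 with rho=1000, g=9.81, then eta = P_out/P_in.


P_in = 1000 * 9.81 * 93.1 * 123.0 / 1e6 = 112.3373 MW
eta = 91.0 / 112.3373 = 0.8101


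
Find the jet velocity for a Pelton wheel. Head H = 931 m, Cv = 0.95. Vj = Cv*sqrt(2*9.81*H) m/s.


Vj = 0.95 * sqrt(2*9.81*931) = 128.3950 m/s


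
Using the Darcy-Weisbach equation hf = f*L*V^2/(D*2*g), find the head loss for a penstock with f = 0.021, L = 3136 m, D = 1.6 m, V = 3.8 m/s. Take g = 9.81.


hf = 0.021 * 3136 * 3.8^2 / (1.6 * 2 * 9.81) = 30.2931 m


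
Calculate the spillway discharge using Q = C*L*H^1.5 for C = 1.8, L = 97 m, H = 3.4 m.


Q = 1.8 * 97 * 3.4^1.5 = 1094.6181 m^3/s


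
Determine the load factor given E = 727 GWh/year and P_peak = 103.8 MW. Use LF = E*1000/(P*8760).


LF = 727 * 1000 / (103.8 * 8760) = 0.7995


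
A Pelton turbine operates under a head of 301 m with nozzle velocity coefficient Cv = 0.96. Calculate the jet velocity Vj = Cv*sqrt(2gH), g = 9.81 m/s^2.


Vj = 0.96 * sqrt(2*9.81*301) = 73.7741 m/s


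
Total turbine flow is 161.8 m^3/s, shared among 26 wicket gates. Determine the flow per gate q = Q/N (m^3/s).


q = 161.8 / 26 = 6.2231 m^3/s


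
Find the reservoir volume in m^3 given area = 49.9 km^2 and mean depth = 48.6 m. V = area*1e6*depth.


V = 49.9 * 1e6 * 48.6 = 2.4251e+09 m^3


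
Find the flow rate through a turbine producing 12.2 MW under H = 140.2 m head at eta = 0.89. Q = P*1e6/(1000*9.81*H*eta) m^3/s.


Q = 12.2 * 1e6 / (1000 * 9.81 * 140.2 * 0.89) = 9.9667 m^3/s


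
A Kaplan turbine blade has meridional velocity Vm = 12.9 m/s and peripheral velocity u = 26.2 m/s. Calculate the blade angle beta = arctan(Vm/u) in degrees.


beta = arctan(12.9 / 26.2) = 26.2141 degrees


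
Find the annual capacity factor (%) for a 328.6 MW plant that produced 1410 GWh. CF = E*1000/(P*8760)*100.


CF = 1410 * 1000 / (328.6 * 8760) * 100 = 48.9832 %


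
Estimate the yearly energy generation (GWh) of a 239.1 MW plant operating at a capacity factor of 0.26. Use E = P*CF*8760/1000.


E = 239.1 * 0.26 * 8760 / 1000 = 544.5742 GWh


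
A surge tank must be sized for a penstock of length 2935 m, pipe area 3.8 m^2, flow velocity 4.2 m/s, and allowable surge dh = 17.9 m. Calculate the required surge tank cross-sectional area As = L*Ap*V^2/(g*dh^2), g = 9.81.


As = 2935 * 3.8 * 4.2^2 / (9.81 * 17.9^2) = 62.5915 m^2


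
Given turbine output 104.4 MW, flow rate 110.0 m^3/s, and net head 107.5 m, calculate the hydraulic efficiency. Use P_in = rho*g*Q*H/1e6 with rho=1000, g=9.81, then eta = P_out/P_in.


P_in = 1000 * 9.81 * 110.0 * 107.5 / 1e6 = 116.0032 MW
eta = 104.4 / 116.0032 = 0.9000


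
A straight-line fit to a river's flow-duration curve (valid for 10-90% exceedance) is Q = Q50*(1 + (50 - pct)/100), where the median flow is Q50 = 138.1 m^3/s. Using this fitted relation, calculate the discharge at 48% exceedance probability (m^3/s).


Q = 138.1 * (1 + (50 - 48)/100) = 140.8620 m^3/s


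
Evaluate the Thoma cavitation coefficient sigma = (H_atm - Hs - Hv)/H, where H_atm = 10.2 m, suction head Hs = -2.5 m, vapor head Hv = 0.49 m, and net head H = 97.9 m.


sigma = (10.2 - (-2.5) - 0.49) / 97.9 = 0.1247


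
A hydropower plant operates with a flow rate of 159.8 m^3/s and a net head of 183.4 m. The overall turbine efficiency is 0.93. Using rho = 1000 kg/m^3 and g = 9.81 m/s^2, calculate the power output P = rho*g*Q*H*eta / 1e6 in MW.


P = 1000 * 9.81 * 159.8 * 183.4 * 0.93 / 1e6 = 267.3795 MW


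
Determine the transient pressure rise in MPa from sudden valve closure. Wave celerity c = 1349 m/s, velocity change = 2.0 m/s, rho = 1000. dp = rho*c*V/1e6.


dp = 1000 * 1349 * 2.0 / 1e6 = 2.6980 MPa


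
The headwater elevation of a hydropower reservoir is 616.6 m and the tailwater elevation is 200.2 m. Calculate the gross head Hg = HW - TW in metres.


Hg = 616.6 - 200.2 = 416.4000 m


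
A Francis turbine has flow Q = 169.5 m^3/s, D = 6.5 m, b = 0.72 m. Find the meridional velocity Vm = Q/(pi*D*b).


Vm = 169.5 / (pi * 6.5 * 0.72) = 11.5285 m/s


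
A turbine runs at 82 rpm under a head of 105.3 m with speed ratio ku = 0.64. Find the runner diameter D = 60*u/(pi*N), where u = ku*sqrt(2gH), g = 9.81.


u = 0.64 * sqrt(2*9.81*105.3) = 29.0900 m/s
D = 60 * 29.0900 / (pi * 82) = 6.7753 m


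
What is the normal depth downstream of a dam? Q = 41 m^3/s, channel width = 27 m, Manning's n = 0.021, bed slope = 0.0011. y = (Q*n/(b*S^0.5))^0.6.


y = (41 * 0.021 / (27 * 0.0011^0.5))^0.6 = 0.9767 m


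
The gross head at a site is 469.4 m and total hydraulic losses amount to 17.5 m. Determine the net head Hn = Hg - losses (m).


Hn = 469.4 - 17.5 = 451.9000 m


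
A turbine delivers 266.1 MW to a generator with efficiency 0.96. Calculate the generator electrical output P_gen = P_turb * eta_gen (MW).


P_gen = 266.1 * 0.96 = 255.4560 MW


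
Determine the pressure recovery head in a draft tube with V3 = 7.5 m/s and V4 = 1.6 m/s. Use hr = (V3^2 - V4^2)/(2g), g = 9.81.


hr = (7.5^2 - 1.6^2) / (2*9.81) = 2.7365 m


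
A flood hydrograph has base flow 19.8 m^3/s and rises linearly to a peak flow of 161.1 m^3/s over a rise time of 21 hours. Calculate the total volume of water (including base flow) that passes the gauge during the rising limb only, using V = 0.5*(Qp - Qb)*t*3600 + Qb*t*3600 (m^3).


V = 0.5*(161.1 - 19.8)*21*3600 + 19.8*21*3600 = 6.8380e+06 m^3


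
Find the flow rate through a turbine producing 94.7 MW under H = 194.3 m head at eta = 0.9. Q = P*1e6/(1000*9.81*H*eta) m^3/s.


Q = 94.7 * 1e6 / (1000 * 9.81 * 194.3 * 0.9) = 55.2034 m^3/s


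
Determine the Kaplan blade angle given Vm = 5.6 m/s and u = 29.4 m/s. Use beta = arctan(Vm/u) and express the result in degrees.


beta = arctan(5.6 / 29.4) = 10.7843 degrees


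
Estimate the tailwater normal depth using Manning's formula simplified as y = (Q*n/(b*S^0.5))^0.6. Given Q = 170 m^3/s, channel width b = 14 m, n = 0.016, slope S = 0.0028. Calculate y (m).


y = (170 * 0.016 / (14 * 0.0028^0.5))^0.6 = 2.1823 m


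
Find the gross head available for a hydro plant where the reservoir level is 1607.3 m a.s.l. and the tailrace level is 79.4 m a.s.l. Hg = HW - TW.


Hg = 1607.3 - 79.4 = 1527.9000 m


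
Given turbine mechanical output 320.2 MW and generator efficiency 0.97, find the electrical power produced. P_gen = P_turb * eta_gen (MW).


P_gen = 320.2 * 0.97 = 310.5940 MW


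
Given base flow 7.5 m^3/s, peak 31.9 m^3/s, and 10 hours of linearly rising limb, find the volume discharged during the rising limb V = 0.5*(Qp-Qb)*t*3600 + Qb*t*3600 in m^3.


V = 0.5*(31.9 - 7.5)*10*3600 + 7.5*10*3600 = 709200.0000 m^3


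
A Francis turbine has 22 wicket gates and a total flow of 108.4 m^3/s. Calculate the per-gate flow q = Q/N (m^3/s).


q = 108.4 / 22 = 4.9273 m^3/s


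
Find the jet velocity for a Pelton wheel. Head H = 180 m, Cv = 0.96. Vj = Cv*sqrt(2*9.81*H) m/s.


Vj = 0.96 * sqrt(2*9.81*180) = 57.0502 m/s


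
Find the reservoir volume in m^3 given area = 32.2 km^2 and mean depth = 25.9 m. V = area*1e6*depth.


V = 32.2 * 1e6 * 25.9 = 8.3398e+08 m^3


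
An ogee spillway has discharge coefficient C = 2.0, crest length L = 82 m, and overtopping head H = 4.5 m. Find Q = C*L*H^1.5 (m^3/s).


Q = 2.0 * 82 * 4.5^1.5 = 1565.5344 m^3/s


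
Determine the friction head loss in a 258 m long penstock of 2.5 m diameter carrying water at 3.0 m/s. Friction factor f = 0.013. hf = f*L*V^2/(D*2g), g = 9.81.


hf = 0.013 * 258 * 3.0^2 / (2.5 * 2 * 9.81) = 0.6154 m


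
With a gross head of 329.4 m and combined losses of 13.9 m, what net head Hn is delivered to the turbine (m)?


Hn = 329.4 - 13.9 = 315.5000 m


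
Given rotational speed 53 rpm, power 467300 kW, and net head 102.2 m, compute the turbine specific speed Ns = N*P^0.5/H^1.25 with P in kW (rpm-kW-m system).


Ns = 53 * 467300^0.5 / 102.2^1.25 = 111.4962


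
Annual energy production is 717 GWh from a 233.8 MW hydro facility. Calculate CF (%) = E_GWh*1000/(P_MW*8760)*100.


CF = 717 * 1000 / (233.8 * 8760) * 100 = 35.0083 %


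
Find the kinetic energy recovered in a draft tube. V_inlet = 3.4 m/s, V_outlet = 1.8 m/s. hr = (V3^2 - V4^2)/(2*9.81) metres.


hr = (3.4^2 - 1.8^2) / (2*9.81) = 0.4241 m


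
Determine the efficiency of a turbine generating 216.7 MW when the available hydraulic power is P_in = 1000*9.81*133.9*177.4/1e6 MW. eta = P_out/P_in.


P_in = 1000 * 9.81 * 133.9 * 177.4 / 1e6 = 233.0254 MW
eta = 216.7 / 233.0254 = 0.9299


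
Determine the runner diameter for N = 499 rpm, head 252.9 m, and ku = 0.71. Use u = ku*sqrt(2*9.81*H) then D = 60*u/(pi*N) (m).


u = 0.71 * sqrt(2*9.81*252.9) = 50.0129 m/s
D = 60 * 50.0129 / (pi * 499) = 1.9142 m


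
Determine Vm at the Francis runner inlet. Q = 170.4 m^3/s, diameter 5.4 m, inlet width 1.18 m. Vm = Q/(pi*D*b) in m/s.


Vm = 170.4 / (pi * 5.4 * 1.18) = 8.5122 m/s


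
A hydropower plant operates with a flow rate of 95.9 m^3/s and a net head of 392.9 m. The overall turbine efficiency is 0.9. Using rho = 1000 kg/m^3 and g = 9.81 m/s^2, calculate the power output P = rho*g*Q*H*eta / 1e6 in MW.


P = 1000 * 9.81 * 95.9 * 392.9 * 0.9 / 1e6 = 332.6689 MW


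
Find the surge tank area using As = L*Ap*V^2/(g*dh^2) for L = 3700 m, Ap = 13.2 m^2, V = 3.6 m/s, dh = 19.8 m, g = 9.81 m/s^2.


As = 3700 * 13.2 * 3.6^2 / (9.81 * 19.8^2) = 164.5816 m^2


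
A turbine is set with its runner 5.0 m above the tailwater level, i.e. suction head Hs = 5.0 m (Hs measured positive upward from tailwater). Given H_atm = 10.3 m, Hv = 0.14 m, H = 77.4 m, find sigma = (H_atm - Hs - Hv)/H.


sigma = (10.3 - 5.0 - 0.14) / 77.4 = 0.0667


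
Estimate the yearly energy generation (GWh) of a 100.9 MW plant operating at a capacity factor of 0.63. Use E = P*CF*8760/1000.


E = 100.9 * 0.63 * 8760 / 1000 = 556.8469 GWh


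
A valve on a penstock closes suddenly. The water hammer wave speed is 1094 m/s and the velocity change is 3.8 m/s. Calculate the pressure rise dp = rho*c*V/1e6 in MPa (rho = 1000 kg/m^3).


dp = 1000 * 1094 * 3.8 / 1e6 = 4.1572 MPa


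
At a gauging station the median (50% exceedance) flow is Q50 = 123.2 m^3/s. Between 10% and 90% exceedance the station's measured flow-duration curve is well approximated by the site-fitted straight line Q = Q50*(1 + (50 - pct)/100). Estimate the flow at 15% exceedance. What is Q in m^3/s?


Q = 123.2 * (1 + (50 - 15)/100) = 166.3200 m^3/s


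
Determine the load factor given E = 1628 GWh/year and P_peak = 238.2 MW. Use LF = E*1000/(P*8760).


LF = 1628 * 1000 / (238.2 * 8760) = 0.7802


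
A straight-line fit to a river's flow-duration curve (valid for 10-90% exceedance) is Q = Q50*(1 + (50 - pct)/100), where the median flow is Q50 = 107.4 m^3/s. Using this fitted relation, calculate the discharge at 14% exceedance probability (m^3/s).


Q = 107.4 * (1 + (50 - 14)/100) = 146.0640 m^3/s


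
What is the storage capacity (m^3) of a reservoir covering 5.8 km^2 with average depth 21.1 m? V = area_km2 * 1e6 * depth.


V = 5.8 * 1e6 * 21.1 = 1.2238e+08 m^3


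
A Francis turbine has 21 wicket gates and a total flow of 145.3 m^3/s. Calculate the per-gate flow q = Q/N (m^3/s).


q = 145.3 / 21 = 6.9190 m^3/s


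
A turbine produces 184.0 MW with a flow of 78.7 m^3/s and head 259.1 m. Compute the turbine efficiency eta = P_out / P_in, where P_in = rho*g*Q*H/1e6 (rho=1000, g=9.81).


P_in = 1000 * 9.81 * 78.7 * 259.1 / 1e6 = 200.0374 MW
eta = 184.0 / 200.0374 = 0.9198


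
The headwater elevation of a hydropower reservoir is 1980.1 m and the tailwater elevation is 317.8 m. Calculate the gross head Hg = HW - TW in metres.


Hg = 1980.1 - 317.8 = 1662.3000 m


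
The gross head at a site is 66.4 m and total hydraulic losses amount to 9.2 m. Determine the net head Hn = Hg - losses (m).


Hn = 66.4 - 9.2 = 57.2000 m


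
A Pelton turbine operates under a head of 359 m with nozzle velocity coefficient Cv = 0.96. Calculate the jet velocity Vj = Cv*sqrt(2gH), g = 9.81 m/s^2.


Vj = 0.96 * sqrt(2*9.81*359) = 80.5690 m/s


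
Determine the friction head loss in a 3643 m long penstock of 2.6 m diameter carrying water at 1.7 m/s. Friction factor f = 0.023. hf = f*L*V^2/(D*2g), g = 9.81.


hf = 0.023 * 3643 * 1.7^2 / (2.6 * 2 * 9.81) = 4.7469 m


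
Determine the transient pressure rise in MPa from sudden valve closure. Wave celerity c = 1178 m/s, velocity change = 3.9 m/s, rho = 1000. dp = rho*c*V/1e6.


dp = 1000 * 1178 * 3.9 / 1e6 = 4.5942 MPa


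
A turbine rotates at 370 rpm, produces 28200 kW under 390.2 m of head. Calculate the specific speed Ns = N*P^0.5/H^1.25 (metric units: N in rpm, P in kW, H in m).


Ns = 370 * 28200^0.5 / 390.2^1.25 = 35.8276


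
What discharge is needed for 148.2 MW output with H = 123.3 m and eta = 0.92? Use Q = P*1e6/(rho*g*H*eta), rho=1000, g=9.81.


Q = 148.2 * 1e6 / (1000 * 9.81 * 123.3 * 0.92) = 133.1767 m^3/s


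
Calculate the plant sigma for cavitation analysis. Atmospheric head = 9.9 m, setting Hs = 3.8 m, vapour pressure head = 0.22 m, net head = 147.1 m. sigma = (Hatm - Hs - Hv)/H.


sigma = (9.9 - 3.8 - 0.22) / 147.1 = 0.0400


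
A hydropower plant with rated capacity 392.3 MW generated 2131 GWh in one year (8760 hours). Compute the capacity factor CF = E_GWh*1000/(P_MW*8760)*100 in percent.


CF = 2131 * 1000 / (392.3 * 8760) * 100 = 62.0099 %


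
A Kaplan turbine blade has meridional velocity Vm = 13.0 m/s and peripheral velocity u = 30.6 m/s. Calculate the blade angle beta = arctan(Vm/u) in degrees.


beta = arctan(13.0 / 30.6) = 23.0176 degrees


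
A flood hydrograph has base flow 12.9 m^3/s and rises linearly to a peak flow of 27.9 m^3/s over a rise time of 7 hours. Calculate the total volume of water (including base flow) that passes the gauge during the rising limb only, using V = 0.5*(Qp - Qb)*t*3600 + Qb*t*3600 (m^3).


V = 0.5*(27.9 - 12.9)*7*3600 + 12.9*7*3600 = 514080.0000 m^3


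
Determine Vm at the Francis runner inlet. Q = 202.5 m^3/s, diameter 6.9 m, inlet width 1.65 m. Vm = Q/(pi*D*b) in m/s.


Vm = 202.5 / (pi * 6.9 * 1.65) = 5.6616 m/s


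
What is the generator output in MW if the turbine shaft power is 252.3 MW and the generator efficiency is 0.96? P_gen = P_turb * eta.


P_gen = 252.3 * 0.96 = 242.2080 MW


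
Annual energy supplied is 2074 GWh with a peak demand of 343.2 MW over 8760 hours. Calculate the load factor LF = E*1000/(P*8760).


LF = 2074 * 1000 / (343.2 * 8760) = 0.6899


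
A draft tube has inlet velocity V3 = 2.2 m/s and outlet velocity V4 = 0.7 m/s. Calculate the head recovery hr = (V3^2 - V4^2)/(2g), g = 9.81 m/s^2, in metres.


hr = (2.2^2 - 0.7^2) / (2*9.81) = 0.2217 m


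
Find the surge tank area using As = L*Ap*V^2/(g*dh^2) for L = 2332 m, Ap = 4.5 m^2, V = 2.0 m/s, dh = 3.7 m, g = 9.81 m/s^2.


As = 2332 * 4.5 * 2.0^2 / (9.81 * 3.7^2) = 312.5565 m^2


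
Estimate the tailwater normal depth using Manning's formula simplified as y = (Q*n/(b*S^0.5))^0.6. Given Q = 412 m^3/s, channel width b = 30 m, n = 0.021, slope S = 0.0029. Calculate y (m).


y = (412 * 0.021 / (30 * 0.0029^0.5))^0.6 = 2.7370 m


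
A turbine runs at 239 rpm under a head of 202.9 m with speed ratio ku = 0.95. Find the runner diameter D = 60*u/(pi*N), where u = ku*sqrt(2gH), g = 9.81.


u = 0.95 * sqrt(2*9.81*202.9) = 59.9396 m/s
D = 60 * 59.9396 / (pi * 239) = 4.7898 m


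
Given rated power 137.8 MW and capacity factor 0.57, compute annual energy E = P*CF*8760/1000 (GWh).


E = 137.8 * 0.57 * 8760 / 1000 = 688.0630 GWh


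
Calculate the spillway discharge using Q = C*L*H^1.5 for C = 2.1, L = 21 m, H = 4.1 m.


Q = 2.1 * 21 * 4.1^1.5 = 366.1123 m^3/s


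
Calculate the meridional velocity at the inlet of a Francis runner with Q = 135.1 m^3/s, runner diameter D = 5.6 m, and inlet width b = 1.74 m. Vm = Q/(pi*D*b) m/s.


Vm = 135.1 / (pi * 5.6 * 1.74) = 4.4133 m/s


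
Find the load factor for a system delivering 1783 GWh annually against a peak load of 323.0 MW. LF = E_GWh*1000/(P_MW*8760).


LF = 1783 * 1000 / (323.0 * 8760) = 0.6302


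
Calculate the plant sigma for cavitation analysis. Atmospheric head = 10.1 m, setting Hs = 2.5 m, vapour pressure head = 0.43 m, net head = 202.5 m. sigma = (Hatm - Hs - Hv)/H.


sigma = (10.1 - 2.5 - 0.43) / 202.5 = 0.0354


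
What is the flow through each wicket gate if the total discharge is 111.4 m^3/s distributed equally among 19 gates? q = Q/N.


q = 111.4 / 19 = 5.8632 m^3/s


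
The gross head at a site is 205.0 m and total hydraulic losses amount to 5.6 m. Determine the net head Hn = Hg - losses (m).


Hn = 205.0 - 5.6 = 199.4000 m


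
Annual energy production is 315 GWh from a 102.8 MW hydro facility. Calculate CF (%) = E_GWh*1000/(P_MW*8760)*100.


CF = 315 * 1000 / (102.8 * 8760) * 100 = 34.9795 %


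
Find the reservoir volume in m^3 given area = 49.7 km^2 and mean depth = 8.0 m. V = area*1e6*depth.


V = 49.7 * 1e6 * 8.0 = 3.9760e+08 m^3


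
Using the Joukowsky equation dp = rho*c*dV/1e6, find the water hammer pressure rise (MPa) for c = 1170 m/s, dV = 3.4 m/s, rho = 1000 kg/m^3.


dp = 1000 * 1170 * 3.4 / 1e6 = 3.9780 MPa


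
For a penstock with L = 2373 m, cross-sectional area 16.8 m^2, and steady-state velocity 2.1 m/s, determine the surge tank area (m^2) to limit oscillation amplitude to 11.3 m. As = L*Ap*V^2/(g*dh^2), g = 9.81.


As = 2373 * 16.8 * 2.1^2 / (9.81 * 11.3^2) = 140.3524 m^2


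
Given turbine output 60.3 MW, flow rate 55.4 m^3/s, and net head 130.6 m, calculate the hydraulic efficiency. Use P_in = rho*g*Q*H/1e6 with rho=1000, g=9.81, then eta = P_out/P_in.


P_in = 1000 * 9.81 * 55.4 * 130.6 / 1e6 = 70.9777 MW
eta = 60.3 / 70.9777 = 0.8496


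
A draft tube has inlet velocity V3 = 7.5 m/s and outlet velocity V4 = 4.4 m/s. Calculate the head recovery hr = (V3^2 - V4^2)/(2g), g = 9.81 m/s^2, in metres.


hr = (7.5^2 - 4.4^2) / (2*9.81) = 1.8802 m


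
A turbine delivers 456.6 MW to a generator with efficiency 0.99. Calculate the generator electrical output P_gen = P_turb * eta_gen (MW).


P_gen = 456.6 * 0.99 = 452.0340 MW


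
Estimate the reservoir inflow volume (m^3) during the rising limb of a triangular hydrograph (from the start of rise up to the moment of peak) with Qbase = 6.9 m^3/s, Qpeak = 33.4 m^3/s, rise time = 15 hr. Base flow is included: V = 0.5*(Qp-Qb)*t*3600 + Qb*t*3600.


V = 0.5*(33.4 - 6.9)*15*3600 + 6.9*15*3600 = 1.0881e+06 m^3


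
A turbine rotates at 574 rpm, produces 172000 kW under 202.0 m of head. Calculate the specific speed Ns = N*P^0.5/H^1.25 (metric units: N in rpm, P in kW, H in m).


Ns = 574 * 172000^0.5 / 202.0^1.25 = 312.5985


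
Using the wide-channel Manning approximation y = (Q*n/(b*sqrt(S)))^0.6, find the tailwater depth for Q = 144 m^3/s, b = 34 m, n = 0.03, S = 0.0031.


y = (144 * 0.03 / (34 * 0.0031^0.5))^0.6 = 1.6406 m


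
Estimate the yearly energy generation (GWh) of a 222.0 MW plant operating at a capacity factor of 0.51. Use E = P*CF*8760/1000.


E = 222.0 * 0.51 * 8760 / 1000 = 991.8072 GWh


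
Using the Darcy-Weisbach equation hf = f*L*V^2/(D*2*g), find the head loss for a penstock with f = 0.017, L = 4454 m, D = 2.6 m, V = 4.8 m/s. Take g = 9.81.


hf = 0.017 * 4454 * 4.8^2 / (2.6 * 2 * 9.81) = 34.1987 m


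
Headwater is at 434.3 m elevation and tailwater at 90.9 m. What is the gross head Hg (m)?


Hg = 434.3 - 90.9 = 343.4000 m


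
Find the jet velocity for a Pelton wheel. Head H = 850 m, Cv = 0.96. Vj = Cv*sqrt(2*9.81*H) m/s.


Vj = 0.96 * sqrt(2*9.81*850) = 123.9739 m/s


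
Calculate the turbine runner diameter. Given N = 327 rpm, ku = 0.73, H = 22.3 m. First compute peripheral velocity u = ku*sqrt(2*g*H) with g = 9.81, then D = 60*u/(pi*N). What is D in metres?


u = 0.73 * sqrt(2*9.81*22.3) = 15.2695 m/s
D = 60 * 15.2695 / (pi * 327) = 0.8918 m


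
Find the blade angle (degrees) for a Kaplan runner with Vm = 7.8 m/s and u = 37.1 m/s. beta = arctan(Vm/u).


beta = arctan(7.8 / 37.1) = 11.8731 degrees


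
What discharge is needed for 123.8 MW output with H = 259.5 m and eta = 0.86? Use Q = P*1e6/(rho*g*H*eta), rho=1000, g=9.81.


Q = 123.8 * 1e6 / (1000 * 9.81 * 259.5 * 0.86) = 56.5478 m^3/s


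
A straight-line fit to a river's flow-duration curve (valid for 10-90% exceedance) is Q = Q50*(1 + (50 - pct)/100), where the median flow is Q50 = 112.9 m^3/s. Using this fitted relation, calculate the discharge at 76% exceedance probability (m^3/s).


Q = 112.9 * (1 + (50 - 76)/100) = 83.5460 m^3/s


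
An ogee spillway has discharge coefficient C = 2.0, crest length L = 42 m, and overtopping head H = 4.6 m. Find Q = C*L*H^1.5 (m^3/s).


Q = 2.0 * 42 * 4.6^1.5 = 828.7357 m^3/s


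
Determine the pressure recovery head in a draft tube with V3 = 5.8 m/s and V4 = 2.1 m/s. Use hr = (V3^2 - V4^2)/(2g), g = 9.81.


hr = (5.8^2 - 2.1^2) / (2*9.81) = 1.4898 m


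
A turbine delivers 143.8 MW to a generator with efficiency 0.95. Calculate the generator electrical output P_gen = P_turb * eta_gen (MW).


P_gen = 143.8 * 0.95 = 136.6100 MW


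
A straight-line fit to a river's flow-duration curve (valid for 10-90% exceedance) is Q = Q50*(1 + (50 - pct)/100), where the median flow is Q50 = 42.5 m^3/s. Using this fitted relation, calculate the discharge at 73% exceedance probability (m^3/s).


Q = 42.5 * (1 + (50 - 73)/100) = 32.7250 m^3/s


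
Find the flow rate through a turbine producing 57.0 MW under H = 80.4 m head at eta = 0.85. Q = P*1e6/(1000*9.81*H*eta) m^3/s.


Q = 57.0 * 1e6 / (1000 * 9.81 * 80.4 * 0.85) = 85.0219 m^3/s


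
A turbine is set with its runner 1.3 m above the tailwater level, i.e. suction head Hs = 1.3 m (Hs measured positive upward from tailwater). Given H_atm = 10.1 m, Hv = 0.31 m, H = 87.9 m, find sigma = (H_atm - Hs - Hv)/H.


sigma = (10.1 - 1.3 - 0.31) / 87.9 = 0.0966


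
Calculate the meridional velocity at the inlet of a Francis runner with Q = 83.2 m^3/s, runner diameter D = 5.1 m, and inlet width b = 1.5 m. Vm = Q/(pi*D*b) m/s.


Vm = 83.2 / (pi * 5.1 * 1.5) = 3.4619 m/s


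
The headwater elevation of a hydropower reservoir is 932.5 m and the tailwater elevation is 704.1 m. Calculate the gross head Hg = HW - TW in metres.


Hg = 932.5 - 704.1 = 228.4000 m


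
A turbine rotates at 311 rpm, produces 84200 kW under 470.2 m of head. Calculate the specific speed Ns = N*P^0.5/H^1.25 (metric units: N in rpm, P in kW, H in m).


Ns = 311 * 84200^0.5 / 470.2^1.25 = 41.2157


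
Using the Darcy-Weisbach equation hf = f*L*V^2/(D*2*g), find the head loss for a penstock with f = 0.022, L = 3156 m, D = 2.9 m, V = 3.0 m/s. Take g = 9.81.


hf = 0.022 * 3156 * 3.0^2 / (2.9 * 2 * 9.81) = 10.9826 m


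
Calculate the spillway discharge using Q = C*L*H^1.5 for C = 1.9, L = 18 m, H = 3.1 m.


Q = 1.9 * 18 * 3.1^1.5 = 186.6675 m^3/s


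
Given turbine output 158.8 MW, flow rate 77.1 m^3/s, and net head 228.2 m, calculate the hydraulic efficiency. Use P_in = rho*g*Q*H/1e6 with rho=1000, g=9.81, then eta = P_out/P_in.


P_in = 1000 * 9.81 * 77.1 * 228.2 / 1e6 = 172.5993 MW
eta = 158.8 / 172.5993 = 0.9201


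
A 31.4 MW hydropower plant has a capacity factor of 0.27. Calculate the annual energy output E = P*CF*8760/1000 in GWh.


E = 31.4 * 0.27 * 8760 / 1000 = 74.2673 GWh


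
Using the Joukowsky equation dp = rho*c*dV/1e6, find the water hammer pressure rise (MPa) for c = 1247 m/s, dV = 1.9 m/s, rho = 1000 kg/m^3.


dp = 1000 * 1247 * 1.9 / 1e6 = 2.3693 MPa


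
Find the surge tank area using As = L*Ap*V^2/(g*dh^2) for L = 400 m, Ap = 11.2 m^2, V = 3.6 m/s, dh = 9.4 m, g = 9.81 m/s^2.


As = 400 * 11.2 * 3.6^2 / (9.81 * 9.4^2) = 66.9820 m^2


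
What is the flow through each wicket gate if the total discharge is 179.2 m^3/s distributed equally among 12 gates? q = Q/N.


q = 179.2 / 12 = 14.9333 m^3/s


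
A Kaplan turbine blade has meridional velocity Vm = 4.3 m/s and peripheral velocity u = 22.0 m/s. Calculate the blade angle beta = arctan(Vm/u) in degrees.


beta = arctan(4.3 / 22.0) = 11.0593 degrees


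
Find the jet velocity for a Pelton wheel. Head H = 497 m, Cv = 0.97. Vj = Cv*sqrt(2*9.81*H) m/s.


Vj = 0.97 * sqrt(2*9.81*497) = 95.7854 m/s


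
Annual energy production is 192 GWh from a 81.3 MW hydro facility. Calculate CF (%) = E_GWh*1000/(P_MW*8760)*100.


CF = 192 * 1000 / (81.3 * 8760) * 100 = 26.9592 %


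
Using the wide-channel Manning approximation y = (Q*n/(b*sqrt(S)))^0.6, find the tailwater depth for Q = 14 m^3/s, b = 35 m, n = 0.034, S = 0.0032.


y = (14 * 0.034 / (35 * 0.0032^0.5))^0.6 = 0.4252 m


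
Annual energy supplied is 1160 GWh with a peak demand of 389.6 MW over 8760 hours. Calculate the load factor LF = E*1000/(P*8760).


LF = 1160 * 1000 / (389.6 * 8760) = 0.3399


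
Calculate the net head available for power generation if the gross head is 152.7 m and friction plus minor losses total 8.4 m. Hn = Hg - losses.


Hn = 152.7 - 8.4 = 144.3000 m


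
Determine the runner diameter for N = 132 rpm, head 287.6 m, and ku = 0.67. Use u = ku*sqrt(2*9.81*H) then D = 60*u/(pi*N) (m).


u = 0.67 * sqrt(2*9.81*287.6) = 50.3291 m/s
D = 60 * 50.3291 / (pi * 132) = 7.2819 m


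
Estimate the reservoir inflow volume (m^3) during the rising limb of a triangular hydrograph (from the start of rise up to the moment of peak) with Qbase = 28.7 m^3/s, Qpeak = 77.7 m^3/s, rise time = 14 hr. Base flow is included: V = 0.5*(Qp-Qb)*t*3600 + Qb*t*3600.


V = 0.5*(77.7 - 28.7)*14*3600 + 28.7*14*3600 = 2.6813e+06 m^3


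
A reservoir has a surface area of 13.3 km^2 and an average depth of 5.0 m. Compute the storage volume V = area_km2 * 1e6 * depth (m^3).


V = 13.3 * 1e6 * 5.0 = 6.6500e+07 m^3


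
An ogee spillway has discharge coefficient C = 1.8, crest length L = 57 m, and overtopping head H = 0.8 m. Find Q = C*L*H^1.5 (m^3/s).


Q = 1.8 * 57 * 0.8^1.5 = 73.4146 m^3/s


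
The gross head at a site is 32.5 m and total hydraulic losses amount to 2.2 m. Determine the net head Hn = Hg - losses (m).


Hn = 32.5 - 2.2 = 30.3000 m


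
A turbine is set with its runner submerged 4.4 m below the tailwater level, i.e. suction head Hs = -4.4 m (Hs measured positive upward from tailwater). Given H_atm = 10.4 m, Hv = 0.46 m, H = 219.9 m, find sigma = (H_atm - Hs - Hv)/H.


sigma = (10.4 - (-4.4) - 0.46) / 219.9 = 0.0652


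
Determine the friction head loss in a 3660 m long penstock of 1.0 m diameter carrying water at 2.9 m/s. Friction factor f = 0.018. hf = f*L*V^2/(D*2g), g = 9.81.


hf = 0.018 * 3660 * 2.9^2 / (1.0 * 2 * 9.81) = 28.2391 m


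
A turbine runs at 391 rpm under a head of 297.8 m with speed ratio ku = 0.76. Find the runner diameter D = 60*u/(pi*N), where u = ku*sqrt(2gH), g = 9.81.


u = 0.76 * sqrt(2*9.81*297.8) = 58.0932 m/s
D = 60 * 58.0932 / (pi * 391) = 2.8376 m


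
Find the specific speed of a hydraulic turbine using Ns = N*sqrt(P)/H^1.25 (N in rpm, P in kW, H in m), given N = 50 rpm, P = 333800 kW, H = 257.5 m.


Ns = 50 * 333800^0.5 / 257.5^1.25 = 28.0054


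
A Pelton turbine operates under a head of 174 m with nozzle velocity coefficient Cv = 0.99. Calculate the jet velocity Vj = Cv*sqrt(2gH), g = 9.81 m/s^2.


Vj = 0.99 * sqrt(2*9.81*174) = 57.8441 m/s


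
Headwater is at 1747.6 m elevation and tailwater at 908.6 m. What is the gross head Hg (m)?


Hg = 1747.6 - 908.6 = 839.0000 m


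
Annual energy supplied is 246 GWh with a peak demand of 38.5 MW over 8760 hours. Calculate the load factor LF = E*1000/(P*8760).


LF = 246 * 1000 / (38.5 * 8760) = 0.7294


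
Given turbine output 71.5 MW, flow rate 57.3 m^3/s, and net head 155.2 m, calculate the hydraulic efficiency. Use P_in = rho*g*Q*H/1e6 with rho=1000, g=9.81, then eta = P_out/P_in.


P_in = 1000 * 9.81 * 57.3 * 155.2 / 1e6 = 87.2399 MW
eta = 71.5 / 87.2399 = 0.8196


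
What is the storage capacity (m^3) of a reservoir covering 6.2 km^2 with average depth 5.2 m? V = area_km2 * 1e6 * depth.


V = 6.2 * 1e6 * 5.2 = 3.2240e+07 m^3


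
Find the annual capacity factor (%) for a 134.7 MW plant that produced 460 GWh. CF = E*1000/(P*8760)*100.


CF = 460 * 1000 / (134.7 * 8760) * 100 = 38.9840 %


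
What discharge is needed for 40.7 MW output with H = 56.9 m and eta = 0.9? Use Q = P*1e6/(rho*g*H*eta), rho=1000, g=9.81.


Q = 40.7 * 1e6 / (1000 * 9.81 * 56.9 * 0.9) = 81.0160 m^3/s


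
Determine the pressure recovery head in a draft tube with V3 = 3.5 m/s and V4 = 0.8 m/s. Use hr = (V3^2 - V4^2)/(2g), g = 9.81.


hr = (3.5^2 - 0.8^2) / (2*9.81) = 0.5917 m


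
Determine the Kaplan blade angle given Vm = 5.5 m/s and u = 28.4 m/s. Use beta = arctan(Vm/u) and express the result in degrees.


beta = arctan(5.5 / 28.4) = 10.9603 degrees


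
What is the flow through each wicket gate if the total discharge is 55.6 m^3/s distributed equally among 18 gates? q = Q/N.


q = 55.6 / 18 = 3.0889 m^3/s


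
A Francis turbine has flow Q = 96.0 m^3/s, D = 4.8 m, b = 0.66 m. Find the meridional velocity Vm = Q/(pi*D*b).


Vm = 96.0 / (pi * 4.8 * 0.66) = 9.6458 m/s


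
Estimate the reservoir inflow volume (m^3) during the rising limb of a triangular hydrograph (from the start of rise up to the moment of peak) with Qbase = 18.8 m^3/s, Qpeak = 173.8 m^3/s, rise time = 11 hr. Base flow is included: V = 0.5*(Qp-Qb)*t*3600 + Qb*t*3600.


V = 0.5*(173.8 - 18.8)*11*3600 + 18.8*11*3600 = 3.8135e+06 m^3


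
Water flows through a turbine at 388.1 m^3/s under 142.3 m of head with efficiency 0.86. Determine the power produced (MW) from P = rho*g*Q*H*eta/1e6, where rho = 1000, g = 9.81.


P = 1000 * 9.81 * 388.1 * 142.3 * 0.86 / 1e6 = 465.9250 MW


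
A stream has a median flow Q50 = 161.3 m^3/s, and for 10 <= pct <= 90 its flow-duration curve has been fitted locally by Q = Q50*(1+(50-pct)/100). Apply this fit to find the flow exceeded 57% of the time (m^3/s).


Q = 161.3 * (1 + (50 - 57)/100) = 150.0090 m^3/s


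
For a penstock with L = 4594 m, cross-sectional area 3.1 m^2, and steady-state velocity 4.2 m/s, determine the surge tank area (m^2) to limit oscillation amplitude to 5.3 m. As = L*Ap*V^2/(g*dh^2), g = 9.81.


As = 4594 * 3.1 * 4.2^2 / (9.81 * 5.3^2) = 911.6550 m^2


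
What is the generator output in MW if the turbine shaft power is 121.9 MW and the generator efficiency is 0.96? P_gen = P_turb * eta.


P_gen = 121.9 * 0.96 = 117.0240 MW


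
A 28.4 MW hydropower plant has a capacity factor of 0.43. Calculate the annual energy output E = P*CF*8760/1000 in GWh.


E = 28.4 * 0.43 * 8760 / 1000 = 106.9771 GWh


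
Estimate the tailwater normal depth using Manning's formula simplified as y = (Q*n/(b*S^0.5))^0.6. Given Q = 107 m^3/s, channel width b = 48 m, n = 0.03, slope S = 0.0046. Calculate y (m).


y = (107 * 0.03 / (48 * 0.0046^0.5))^0.6 = 0.9916 m


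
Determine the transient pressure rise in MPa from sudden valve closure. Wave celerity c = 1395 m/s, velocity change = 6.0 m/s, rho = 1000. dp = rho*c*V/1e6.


dp = 1000 * 1395 * 6.0 / 1e6 = 8.3700 MPa


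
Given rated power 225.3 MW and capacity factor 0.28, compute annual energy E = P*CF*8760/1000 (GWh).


E = 225.3 * 0.28 * 8760 / 1000 = 552.6158 GWh


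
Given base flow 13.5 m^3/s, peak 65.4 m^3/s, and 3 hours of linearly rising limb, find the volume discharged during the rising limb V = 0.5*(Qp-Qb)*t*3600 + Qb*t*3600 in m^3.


V = 0.5*(65.4 - 13.5)*3*3600 + 13.5*3*3600 = 426060.0000 m^3


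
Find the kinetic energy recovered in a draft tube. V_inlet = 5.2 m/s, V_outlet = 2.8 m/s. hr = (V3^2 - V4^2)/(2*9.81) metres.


hr = (5.2^2 - 2.8^2) / (2*9.81) = 0.9786 m


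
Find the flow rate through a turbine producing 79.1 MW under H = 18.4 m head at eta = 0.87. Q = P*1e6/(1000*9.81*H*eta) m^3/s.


Q = 79.1 * 1e6 / (1000 * 9.81 * 18.4 * 0.87) = 503.6982 m^3/s


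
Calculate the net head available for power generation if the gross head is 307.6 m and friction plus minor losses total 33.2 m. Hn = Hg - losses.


Hn = 307.6 - 33.2 = 274.4000 m


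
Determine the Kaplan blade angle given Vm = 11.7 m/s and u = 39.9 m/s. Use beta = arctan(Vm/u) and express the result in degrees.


beta = arctan(11.7 / 39.9) = 16.3429 degrees


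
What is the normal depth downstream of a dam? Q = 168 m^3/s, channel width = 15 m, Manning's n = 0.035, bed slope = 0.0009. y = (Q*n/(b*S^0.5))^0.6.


y = (168 * 0.035 / (15 * 0.0009^0.5))^0.6 = 4.6741 m


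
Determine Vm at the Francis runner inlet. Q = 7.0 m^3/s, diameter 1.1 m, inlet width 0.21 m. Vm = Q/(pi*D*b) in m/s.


Vm = 7.0 / (pi * 1.1 * 0.21) = 9.6458 m/s


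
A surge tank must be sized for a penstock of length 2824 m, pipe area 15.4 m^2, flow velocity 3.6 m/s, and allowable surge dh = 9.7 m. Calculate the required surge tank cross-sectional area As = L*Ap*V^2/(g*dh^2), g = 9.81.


As = 2824 * 15.4 * 3.6^2 / (9.81 * 9.7^2) = 610.6297 m^2


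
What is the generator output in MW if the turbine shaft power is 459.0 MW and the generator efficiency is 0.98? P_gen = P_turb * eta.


P_gen = 459.0 * 0.98 = 449.8200 MW


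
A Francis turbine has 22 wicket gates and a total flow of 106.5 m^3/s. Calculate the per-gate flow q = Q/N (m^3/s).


q = 106.5 / 22 = 4.8409 m^3/s


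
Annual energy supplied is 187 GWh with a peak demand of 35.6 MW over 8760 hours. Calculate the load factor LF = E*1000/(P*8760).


LF = 187 * 1000 / (35.6 * 8760) = 0.5996
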